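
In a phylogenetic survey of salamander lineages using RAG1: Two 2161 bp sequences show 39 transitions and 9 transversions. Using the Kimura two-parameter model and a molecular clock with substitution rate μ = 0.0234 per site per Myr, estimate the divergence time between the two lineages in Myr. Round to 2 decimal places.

P = 39/2161 ≈ 0.018047 and Q = 9/2161 ≈ 0.004165.
Under the Kimura two-parameter model, d = −½ ln(1 − 2P − Q) − ¼ ln(1 − 2Q).
1 − 2P − Q = 0.959741, giving −½ ln(0.959741) = 0.020546.
1 − 2Q = 0.99167, giving −¼ ln(0.99167) = 0.002091.
d = 0.020546 + 0.002091 = 0.022637.
Under a molecular clock d = 2μt, so t = d/(2μ) = 0.022637 / (2 × 0.0234) = 0.48 Myr.

0.48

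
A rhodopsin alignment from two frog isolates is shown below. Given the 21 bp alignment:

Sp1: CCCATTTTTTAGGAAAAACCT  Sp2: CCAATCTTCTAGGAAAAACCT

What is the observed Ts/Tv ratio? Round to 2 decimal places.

2.00

Transitions are A↔G and C↔T; transversions are all other mismatches.
Transitions: 2. Transversions: 1.
R = 2/1 = 2.00.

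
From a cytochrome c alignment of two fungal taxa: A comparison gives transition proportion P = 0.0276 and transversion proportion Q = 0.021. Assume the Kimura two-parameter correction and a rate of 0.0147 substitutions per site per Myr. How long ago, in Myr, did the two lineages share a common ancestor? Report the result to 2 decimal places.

Under the Kimura two-parameter model, d = −½ ln(1 − 2P − Q) − ¼ ln(1 − 2Q).
1 − 2P − Q = 0.9238, giving −½ ln(0.9238) = 0.039630.
1 − 2Q = 0.958, giving −¼ ln(0.958) = 0.010727.
d = 0.039630 + 0.010727 = 0.050357.
Under a molecular clock d = 2μt, so t = d/(2μ) = 0.050357 / (2 × 0.0147) = 1.71 Myr.

1.71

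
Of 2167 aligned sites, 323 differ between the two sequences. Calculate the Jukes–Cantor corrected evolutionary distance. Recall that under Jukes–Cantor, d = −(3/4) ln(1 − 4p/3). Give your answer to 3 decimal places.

0.166

p = 323/2167 ≈ 0.149054.
d = −(3/4) ln(1 − 4p/3) = −0.75 ln(1 − 0.198739) = −0.75 ln(0.801261)
  = −0.75 × (-0.221569) = 0.166177 substitutions/site.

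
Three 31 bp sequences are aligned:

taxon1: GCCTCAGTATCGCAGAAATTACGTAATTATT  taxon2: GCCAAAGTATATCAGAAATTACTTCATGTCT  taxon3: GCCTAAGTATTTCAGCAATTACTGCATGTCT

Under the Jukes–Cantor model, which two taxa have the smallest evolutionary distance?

taxon1–taxon2: 9/31 differ, p = 0.290, d = 0.367.
taxon1–taxon3: 10/31 differ, p = 0.323, d = 0.422.
taxon2–taxon3: 4/31 differ, p = 0.129, d = 0.142.
The smallest distance is between taxon2 and taxon3.

taxon2 and taxon3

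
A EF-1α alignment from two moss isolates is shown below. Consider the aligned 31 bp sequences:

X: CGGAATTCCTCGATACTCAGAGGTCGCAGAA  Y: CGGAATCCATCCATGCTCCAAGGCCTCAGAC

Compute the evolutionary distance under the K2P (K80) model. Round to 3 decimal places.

Of 31 sites, 4 differences are transitions and 5 are transversions, so P = 4/31 ≈ 0.129032 and Q = 5/31 ≈ 0.16129.
Under the Kimura two-parameter model, d = −½ ln(1 − 2P − Q) − ¼ ln(1 − 2Q).
1 − 2P − Q = 0.580646, giving −½ ln(0.580646) = 0.271807.
1 − 2Q = 0.67742, giving −¼ ln(0.67742) = 0.097366.
d = 0.271807 + 0.097366 = 0.369173.

0.369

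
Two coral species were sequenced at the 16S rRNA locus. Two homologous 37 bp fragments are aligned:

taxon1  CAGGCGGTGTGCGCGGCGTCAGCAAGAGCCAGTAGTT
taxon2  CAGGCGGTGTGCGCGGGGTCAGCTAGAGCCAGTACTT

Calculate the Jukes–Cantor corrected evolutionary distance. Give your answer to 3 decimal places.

0.086

The sequences differ at 3 of 37 sites (17, 24, 35), so p = 3/37 ≈ 0.081081.
d = −(3/4) ln(1 − 4p/3) = −0.75 ln(1 − 0.108108) = −0.75 ln(0.891892)
  = −0.75 × (-0.114410) = 0.085808 substitutions/site.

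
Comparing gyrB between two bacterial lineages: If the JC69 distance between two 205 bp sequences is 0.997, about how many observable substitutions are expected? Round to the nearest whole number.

Invert JC69: p = (3/4)(1 − e^(−4d/3)) = 0.75 × (1 − e^(-1.329333)) = 0.75 × (1 − 0.264654) = 0.551510.
Expected differing sites = pL ≈ 0.551510 × 205 = 113.05955 ≈ 113.

113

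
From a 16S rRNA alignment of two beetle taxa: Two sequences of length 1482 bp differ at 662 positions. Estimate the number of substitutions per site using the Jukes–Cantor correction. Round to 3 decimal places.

0.679

p = 662/1482 ≈ 0.446694.
d = −(3/4) ln(1 − 4p/3) = −0.75 ln(1 − 0.595592) = −0.75 ln(0.404408)
  = −0.75 × (-0.905331) = 0.678998 substitutions/site.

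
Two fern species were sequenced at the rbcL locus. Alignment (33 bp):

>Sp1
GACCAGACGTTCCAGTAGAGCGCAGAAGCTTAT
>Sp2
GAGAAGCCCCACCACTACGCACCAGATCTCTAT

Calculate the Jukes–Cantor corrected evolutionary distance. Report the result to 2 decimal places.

The sequences differ at 16 of 33 sites, so p = 16/33 ≈ 0.484848.
d = −(3/4) ln(1 − 4p/3) = −0.75 ln(1 − 0.646464) = −0.75 ln(0.353536)
  = −0.75 × (-1.039770) = 0.779828 substitutions/site.

0.78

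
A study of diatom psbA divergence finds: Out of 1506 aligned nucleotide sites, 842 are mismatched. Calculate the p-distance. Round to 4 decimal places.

0.5591

p = 842/1506 = 0.559096… ≈ 0.5591 (to 4 d.p.).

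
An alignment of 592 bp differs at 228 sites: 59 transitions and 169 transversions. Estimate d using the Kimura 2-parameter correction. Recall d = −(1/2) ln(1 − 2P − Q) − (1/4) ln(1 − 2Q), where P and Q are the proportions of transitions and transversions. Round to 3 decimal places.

P = 59/592 ≈ 0.099662 and Q = 169/592 ≈ 0.285473.
Under the Kimura two-parameter model, d = −½ ln(1 − 2P − Q) − ¼ ln(1 − 2Q).
1 − 2P − Q = 0.515203, giving −½ ln(0.515203) = 0.331597.
1 − 2Q = 0.429054, giving −¼ ln(0.429054) = 0.211543.
d = 0.331597 + 0.211543 = 0.543140.

0.543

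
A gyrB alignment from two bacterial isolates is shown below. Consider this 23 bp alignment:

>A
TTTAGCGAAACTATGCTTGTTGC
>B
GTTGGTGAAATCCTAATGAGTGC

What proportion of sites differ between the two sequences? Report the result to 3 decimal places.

0.478

The sequences differ at 11 of 23 positions.
p = 11/23 = 0.478260… ≈ 0.478 (to 3 d.p.).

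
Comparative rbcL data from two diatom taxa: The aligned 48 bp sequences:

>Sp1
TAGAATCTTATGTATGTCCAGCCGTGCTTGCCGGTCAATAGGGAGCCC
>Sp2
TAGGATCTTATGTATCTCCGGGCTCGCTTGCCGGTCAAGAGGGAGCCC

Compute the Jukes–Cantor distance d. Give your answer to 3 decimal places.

The sequences differ at 7 of 48 sites (4, 16, 20, 22, 24, 25, 39), so p = 7/48 ≈ 0.145833.
d = −(3/4) ln(1 − 4p/3) = −0.75 ln(1 − 0.194444) = −0.75 ln(0.805556)
  = −0.75 × (-0.216223) = 0.162167 substitutions/site.

0.162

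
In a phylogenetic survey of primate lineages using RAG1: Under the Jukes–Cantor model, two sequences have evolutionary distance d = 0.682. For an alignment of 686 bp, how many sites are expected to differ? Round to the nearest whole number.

307

Invert JC69: p = (3/4)(1 − e^(−4d/3)) = 0.75 × (1 − e^(-0.909333)) = 0.75 × (1 − 0.402793) = 0.447905.
Expected differing sites = pL ≈ 0.447905 × 686 = 307.26283 ≈ 307.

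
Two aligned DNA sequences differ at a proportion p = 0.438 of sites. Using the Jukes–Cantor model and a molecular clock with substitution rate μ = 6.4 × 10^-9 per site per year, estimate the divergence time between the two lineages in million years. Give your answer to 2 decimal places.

d = −(3/4) ln(1 − 4p/3) = −0.75 ln(1 − 0.584) = −0.75 ln(0.416)
  = −0.75 × (-0.877070) = 0.657803 substitutions/site.
Under a molecular clock d = 2μt, so t = d/(2μ) = 0.657803 / (2 × 6.4 × 10^-9) = 51.39 million years.

51.39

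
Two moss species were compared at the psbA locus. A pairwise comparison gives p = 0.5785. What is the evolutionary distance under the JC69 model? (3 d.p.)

1.107

d = −(3/4) ln(1 − 4p/3) = −0.75 ln(1 − 0.771333) = −0.75 ln(0.228667)
  = −0.75 × (-1.475488) = 1.106616 substitutions/site.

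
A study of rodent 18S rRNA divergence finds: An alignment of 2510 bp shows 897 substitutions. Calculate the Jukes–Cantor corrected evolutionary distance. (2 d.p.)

0.49

p = 897/2510 ≈ 0.357371.
d = −(3/4) ln(1 − 4p/3) = −0.75 ln(1 − 0.476495) = −0.75 ln(0.523505)
  = −0.75 × (-0.647209) = 0.485407 substitutions/site.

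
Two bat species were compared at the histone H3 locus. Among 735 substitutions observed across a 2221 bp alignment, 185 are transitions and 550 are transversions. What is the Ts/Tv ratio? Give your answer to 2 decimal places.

0.34

R = 185/550 = 0.336363… ≈ 0.34 (to 2 d.p.).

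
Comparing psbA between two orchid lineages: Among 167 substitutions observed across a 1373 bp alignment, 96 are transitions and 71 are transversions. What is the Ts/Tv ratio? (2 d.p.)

R = 96/71 = 1.352112… ≈ 1.35 (to 2 d.p.).

1.35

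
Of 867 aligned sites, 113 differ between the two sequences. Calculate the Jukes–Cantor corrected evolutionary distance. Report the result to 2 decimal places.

0.14

p = 113/867 ≈ 0.130334.
d = −(3/4) ln(1 − 4p/3) = −0.75 ln(1 − 0.173779) = −0.75 ln(0.826221)
  = −0.75 × (-0.190893) = 0.143170 substitutions/site.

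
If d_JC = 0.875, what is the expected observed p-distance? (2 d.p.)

0.52

p = (3/4)(1 − e^(−4d/3)) = 0.75 × (1 − e^(-1.166667)) = 0.75 × (1 − 0.311403) = 0.516448.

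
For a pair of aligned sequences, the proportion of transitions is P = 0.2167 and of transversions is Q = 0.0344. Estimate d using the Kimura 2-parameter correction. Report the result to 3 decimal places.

Under the Kimura two-parameter model, d = −½ ln(1 − 2P − Q) − ¼ ln(1 − 2Q).
1 − 2P − Q = 0.5322, giving −½ ln(0.5322) = 0.315368.
1 − 2Q = 0.9312, giving −¼ ln(0.9312) = 0.017820.
d = 0.315368 + 0.017820 = 0.333188.

0.333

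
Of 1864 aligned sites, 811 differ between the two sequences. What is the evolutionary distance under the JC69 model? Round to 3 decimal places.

0.651

p = 811/1864 ≈ 0.435086.
d = −(3/4) ln(1 − 4p/3) = −0.75 ln(1 − 0.580115) = −0.75 ln(0.419885)
  = −0.75 × (-0.867774) = 0.650831 substitutions/site.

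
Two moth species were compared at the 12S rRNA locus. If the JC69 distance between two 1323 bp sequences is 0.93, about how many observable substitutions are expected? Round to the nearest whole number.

705

Invert JC69: p = (3/4)(1 − e^(−4d/3)) = 0.75 × (1 − e^(-1.24)) = 0.75 × (1 − 0.289384) = 0.532962.
Expected differing sites = pL ≈ 0.532962 × 1323 = 705.108726 ≈ 705.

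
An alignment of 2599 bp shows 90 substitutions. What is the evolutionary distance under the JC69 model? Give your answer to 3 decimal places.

0.035

p = 90/2599 ≈ 0.034629.
d = −(3/4) ln(1 − 4p/3) = −0.75 ln(1 − 0.046172) = −0.75 ln(0.953828)
  = −0.75 × (-0.047272) = 0.035454 substitutions/site.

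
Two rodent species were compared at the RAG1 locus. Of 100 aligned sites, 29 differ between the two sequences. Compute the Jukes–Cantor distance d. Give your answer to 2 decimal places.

0.37

p = 29/100 = 0.29.
d = −(3/4) ln(1 − 4p/3) = −0.75 ln(1 − 0.386667) = −0.75 ln(0.613333)
  = −0.75 × (-0.488847) = 0.366635 substitutions/site.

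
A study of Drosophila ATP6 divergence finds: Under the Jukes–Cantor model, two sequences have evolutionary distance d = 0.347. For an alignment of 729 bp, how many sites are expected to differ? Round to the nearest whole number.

Invert JC69: p = (3/4)(1 − e^(−4d/3)) = 0.75 × (1 − e^(-0.462667)) = 0.75 × (1 − 0.629602) = 0.277799.
Expected differing sites = pL ≈ 0.277799 × 729 = 202.515471 ≈ 203.

203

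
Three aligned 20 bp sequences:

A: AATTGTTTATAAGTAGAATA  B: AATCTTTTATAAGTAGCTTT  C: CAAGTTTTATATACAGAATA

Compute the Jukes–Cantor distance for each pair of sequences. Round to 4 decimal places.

d(A,B) = 0.3041, d(A,C) = 0.4715, d(B,C) = 0.6872

A–B: 5/20 sites differ → p = 0.25, d = −0.75 ln(1 − 0.333333) = 0.304098 ≈ 0.3041.
A–C: 7/20 sites differ → p = 0.35, d = −0.75 ln(1 − 0.466667) = 0.471457 ≈ 0.4715.
B–C: 9/20 sites differ → p = 0.45, d = −0.75 ln(1 − 0.6) = 0.687218 ≈ 0.6872.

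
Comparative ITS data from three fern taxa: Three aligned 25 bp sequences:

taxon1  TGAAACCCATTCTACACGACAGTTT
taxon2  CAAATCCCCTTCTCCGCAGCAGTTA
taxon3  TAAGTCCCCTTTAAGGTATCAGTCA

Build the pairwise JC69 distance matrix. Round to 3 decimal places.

taxon1–taxon2: 9/25 sites differ → p = 0.36, d = −0.75 ln(1 − 0.48) = 0.490445 ≈ 0.490.
taxon1–taxon3: 13/25 sites differ → p = 0.52, d = −0.75 ln(1 − 0.693333) = 0.886495 ≈ 0.886.
taxon2–taxon3: 9/25 sites differ → p = 0.36, d = −0.75 ln(1 − 0.48) = 0.490445 ≈ 0.490.

d(taxon1,taxon2) = 0.490, d(taxon1,taxon3) = 0.886, d(taxon2,taxon3) = 0.490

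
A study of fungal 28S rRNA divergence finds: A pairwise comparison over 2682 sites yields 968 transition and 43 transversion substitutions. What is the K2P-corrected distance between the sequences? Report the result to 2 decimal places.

0.68

P = 968/2682 ≈ 0.360925 and Q = 43/2682 ≈ 0.016033.
Under the Kimura two-parameter model, d = −½ ln(1 − 2P − Q) − ¼ ln(1 − 2Q).
1 − 2P − Q = 0.262117, giving −½ ln(0.262117) = 0.669482.
1 − 2Q = 0.967934, giving −¼ ln(0.967934) = 0.008148.
d = 0.669482 + 0.008148 = 0.677630.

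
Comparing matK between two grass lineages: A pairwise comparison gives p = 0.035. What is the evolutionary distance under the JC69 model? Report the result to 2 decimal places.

0.04

d = −(3/4) ln(1 − 4p/3) = −0.75 ln(1 − 0.046667) = −0.75 ln(0.953333)
  = −0.75 × (-0.047791) = 0.035843 substitutions/site.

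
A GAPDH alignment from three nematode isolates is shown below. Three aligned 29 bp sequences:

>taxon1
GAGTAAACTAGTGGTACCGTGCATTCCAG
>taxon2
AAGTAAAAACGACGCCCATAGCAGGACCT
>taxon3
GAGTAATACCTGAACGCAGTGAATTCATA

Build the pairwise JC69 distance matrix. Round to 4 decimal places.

taxon1–taxon2: 16/29 sites differ → p ≈ 0.551724, d = −0.75 ln(1 − 0.735632) = 0.997810 ≈ 0.9978.
taxon1–taxon3: 15/29 sites differ → p ≈ 0.517241, d = −0.75 ln(1 − 0.689655) = 0.877553 ≈ 0.8776.
taxon2–taxon3: 17/29 sites differ → p ≈ 0.586207, d = −0.75 ln(1 − 0.781609) = 1.141101 ≈ 1.1411.

d(taxon1,taxon2) = 0.9978, d(taxon1,taxon3) = 0.8776, d(taxon2,taxon3) = 1.1411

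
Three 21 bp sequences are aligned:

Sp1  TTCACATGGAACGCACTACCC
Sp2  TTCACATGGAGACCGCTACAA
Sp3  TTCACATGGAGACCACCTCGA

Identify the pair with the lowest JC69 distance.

Sp1–Sp2: 6/21 differ, p = 0.286, d = 0.360.
Sp1–Sp3: 7/21 differ, p = 0.333, d = 0.441.
Sp2–Sp3: 4/21 differ, p = 0.190, d = 0.220.
The smallest distance is between Sp2 and Sp3.

Sp2 and Sp3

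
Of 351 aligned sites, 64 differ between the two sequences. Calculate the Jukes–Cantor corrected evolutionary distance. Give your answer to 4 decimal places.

0.2089

p = 64/351 ≈ 0.182336.
d = −(3/4) ln(1 − 4p/3) = −0.75 ln(1 − 0.243115) = −0.75 ln(0.756885)
  = −0.75 × (-0.278544) = 0.208908 substitutions/site.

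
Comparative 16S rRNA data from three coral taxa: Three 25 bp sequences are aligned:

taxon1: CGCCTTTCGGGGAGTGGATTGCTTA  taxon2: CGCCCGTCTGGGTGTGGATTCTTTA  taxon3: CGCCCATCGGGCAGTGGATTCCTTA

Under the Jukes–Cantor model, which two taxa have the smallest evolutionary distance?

taxon1–taxon2: 6/25 differ, p = 0.240, d = 0.289.
taxon1–taxon3: 4/25 differ, p = 0.160, d = 0.180.
taxon2–taxon3: 5/25 differ, p = 0.200, d = 0.233.
The smallest distance is between taxon1 and taxon3.

taxon1 and taxon3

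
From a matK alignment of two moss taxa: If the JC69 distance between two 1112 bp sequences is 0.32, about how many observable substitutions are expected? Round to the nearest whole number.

290

Invert JC69: p = (3/4)(1 − e^(−4d/3)) = 0.75 × (1 − e^(-0.426667)) = 0.75 × (1 − 0.652681) = 0.260489.
Expected differing sites = pL ≈ 0.260489 × 1112 = 289.663768 ≈ 290.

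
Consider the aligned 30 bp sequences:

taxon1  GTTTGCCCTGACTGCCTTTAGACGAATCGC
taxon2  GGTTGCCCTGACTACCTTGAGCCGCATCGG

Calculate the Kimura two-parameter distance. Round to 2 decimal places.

Of 30 sites, 1 differences are transitions and 5 are transversions, so P = 1/30 ≈ 0.033333 and Q = 5/30 ≈ 0.166667.
Under the Kimura two-parameter model, d = −½ ln(1 − 2P − Q) − ¼ ln(1 − 2Q).
1 − 2P − Q = 0.766667, giving −½ ln(0.766667) = 0.132851.
1 − 2Q = 0.666666, giving −¼ ln(0.666666) = 0.101367.
d = 0.132851 + 0.101367 = 0.234218.

0.23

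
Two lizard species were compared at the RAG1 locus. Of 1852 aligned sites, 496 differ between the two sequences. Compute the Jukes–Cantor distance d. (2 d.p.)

p = 496/1852 ≈ 0.267819.
d = −(3/4) ln(1 − 4p/3) = −0.75 ln(1 − 0.357092) = −0.75 ln(0.642908)
  = −0.75 × (-0.441754) = 0.331316 substitutions/site.

0.33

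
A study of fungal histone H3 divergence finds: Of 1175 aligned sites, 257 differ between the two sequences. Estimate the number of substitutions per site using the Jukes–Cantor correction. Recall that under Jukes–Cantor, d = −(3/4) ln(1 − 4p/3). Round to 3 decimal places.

p = 257/1175 ≈ 0.218723.
d = −(3/4) ln(1 − 4p/3) = −0.75 ln(1 − 0.291631) = −0.75 ln(0.708369)
  = −0.75 × (-0.344790) = 0.258593 substitutions/site.

0.259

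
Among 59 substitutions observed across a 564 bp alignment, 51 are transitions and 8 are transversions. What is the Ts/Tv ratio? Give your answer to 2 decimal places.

6.38

R = 51/8 = 6.375 ≈ 6.38 (to 2 d.p.).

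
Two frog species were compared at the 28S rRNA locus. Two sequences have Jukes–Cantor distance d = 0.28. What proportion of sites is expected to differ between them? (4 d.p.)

0.2337

p = (3/4)(1 − e^(−4d/3)) = 0.75 × (1 − e^(-0.373333)) = 0.75 × (1 − 0.688436) = 0.233673.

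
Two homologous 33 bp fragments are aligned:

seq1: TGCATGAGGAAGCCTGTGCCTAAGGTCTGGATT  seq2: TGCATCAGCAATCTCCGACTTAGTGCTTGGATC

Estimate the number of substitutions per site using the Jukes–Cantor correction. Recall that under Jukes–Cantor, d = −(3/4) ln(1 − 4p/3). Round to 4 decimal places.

The sequences differ at 14 of 33 sites, so p = 14/33 ≈ 0.424242.
d = −(3/4) ln(1 − 4p/3) = −0.75 ln(1 − 0.565656) = −0.75 ln(0.434344)
  = −0.75 × (-0.833918) = 0.625439 substitutions/site.

0.6254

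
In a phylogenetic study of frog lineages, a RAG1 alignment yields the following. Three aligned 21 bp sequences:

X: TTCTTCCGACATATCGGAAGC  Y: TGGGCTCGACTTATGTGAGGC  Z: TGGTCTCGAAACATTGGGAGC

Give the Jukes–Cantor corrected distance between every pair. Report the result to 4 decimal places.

d(X,Y) = 0.6355, d(X,Z) = 0.5319, d(Y,Z) = 0.5319

X–Y: 9/21 sites differ → p ≈ 0.428571, d = −0.75 ln(1 − 0.571428) = 0.635472 ≈ 0.6355.
X–Z: 8/21 sites differ → p ≈ 0.380952, d = −0.75 ln(1 − 0.507936) = 0.531860 ≈ 0.5319.
Y–Z: 8/21 sites differ → p ≈ 0.380952, d = −0.75 ln(1 − 0.507936) = 0.531860 ≈ 0.5319.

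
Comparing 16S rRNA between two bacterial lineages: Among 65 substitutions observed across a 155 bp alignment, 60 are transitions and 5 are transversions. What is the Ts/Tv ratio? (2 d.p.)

R = 60/5 = 12.00.

12.00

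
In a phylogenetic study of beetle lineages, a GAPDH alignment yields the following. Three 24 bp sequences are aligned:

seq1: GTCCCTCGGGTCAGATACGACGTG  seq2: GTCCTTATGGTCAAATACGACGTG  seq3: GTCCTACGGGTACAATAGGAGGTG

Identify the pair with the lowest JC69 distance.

seq1 and seq2

seq1–seq2: 4/24 differ, p = 0.167, d = 0.188.
seq1–seq3: 7/24 differ, p = 0.292, d = 0.369.
seq2–seq3: 7/24 differ, p = 0.292, d = 0.369.
The smallest distance is between seq1 and seq2.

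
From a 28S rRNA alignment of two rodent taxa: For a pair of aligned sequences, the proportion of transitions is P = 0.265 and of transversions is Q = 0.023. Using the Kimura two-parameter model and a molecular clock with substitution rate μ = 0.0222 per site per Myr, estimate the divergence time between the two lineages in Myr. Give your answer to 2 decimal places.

9.33

Under the Kimura two-parameter model, d = −½ ln(1 − 2P − Q) − ¼ ln(1 − 2Q).
1 − 2P − Q = 0.447, giving −½ ln(0.447) = 0.402598.
1 − 2Q = 0.954, giving −¼ ln(0.954) = 0.011773.
d = 0.402598 + 0.011773 = 0.414371.
Under a molecular clock d = 2μt, so t = d/(2μ) = 0.414371 / (2 × 0.0222) = 9.33 Myr.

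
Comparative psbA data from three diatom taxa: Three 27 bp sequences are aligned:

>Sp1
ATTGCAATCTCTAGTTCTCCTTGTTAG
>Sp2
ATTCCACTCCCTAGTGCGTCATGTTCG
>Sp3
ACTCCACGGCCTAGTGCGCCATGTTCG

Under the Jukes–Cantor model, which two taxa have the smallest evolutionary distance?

Sp1–Sp2: 8/27 differ, p = 0.296, d = 0.377.
Sp1–Sp3: 10/27 differ, p = 0.370, d = 0.511.
Sp2–Sp3: 4/27 differ, p = 0.148, d = 0.165.
The smallest distance is between Sp2 and Sp3.

Sp2 and Sp3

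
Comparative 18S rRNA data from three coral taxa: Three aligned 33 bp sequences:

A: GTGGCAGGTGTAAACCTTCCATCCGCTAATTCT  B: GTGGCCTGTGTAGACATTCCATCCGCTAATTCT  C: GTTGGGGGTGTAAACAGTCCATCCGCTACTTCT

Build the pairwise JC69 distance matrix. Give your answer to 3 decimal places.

d(A,B) = 0.132, d(A,C) = 0.208, d(B,C) = 0.249

A–B: 4/33 sites differ → p ≈ 0.121212, d = −0.75 ln(1 − 0.161616) = 0.132209 ≈ 0.132.
A–C: 6/33 sites differ → p ≈ 0.181818, d = −0.75 ln(1 − 0.242424) = 0.208224 ≈ 0.208.
B–C: 7/33 sites differ → p ≈ 0.212121, d = −0.75 ln(1 − 0.282828) = 0.249330 ≈ 0.249.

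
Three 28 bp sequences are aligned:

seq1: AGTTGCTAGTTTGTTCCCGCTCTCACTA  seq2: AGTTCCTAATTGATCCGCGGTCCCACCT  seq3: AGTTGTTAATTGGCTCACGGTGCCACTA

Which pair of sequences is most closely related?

seq1 and seq3

seq1–seq2: 10/28 differ, p = 0.357, d = 0.485.
seq1–seq3: 8/28 differ, p = 0.286, d = 0.360.
seq2–seq3: 9/28 differ, p = 0.321, d = 0.420.
The smallest distance is between seq1 and seq3.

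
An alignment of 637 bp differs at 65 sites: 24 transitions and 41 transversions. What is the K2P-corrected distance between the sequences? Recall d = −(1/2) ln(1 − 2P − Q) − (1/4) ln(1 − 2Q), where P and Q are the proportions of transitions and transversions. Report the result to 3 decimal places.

P = 24/637 ≈ 0.037677 and Q = 41/637 ≈ 0.064364.
Under the Kimura two-parameter model, d = −½ ln(1 − 2P − Q) − ¼ ln(1 − 2Q).
1 − 2P − Q = 0.860282, giving −½ ln(0.860282) = 0.075248.
1 − 2Q = 0.871272, giving −¼ ln(0.871272) = 0.034450.
d = 0.075248 + 0.034450 = 0.109698.

0.110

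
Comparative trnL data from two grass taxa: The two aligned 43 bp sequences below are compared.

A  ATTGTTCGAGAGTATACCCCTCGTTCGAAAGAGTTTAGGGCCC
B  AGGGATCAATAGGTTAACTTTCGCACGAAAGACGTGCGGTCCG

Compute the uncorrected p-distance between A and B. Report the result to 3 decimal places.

The sequences differ at 18 of 43 positions.
p = 18/43 = 0.418604… ≈ 0.419 (to 3 d.p.).

0.419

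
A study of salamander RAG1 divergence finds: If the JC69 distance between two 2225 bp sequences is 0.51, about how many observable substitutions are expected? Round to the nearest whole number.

Invert JC69: p = (3/4)(1 − e^(−4d/3)) = 0.75 × (1 − e^(-0.68)) = 0.75 × (1 − 0.506617) = 0.370037.
Expected differing sites = pL ≈ 0.370037 × 2225 = 823.332325 ≈ 823.

823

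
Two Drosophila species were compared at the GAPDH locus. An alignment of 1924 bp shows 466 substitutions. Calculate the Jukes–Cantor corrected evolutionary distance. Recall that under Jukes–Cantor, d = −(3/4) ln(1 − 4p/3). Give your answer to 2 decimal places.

p = 466/1924 ≈ 0.242204.
d = −(3/4) ln(1 − 4p/3) = −0.75 ln(1 − 0.322939) = −0.75 ln(0.677061)
  = −0.75 × (-0.389994) = 0.292496 substitutions/site.

0.29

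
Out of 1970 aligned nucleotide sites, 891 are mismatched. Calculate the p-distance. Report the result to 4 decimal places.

p = 891/1970 = 0.452284… ≈ 0.4523 (to 4 d.p.).

0.4523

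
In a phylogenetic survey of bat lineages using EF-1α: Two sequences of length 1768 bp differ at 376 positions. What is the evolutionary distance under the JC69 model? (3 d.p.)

p = 376/1768 ≈ 0.21267.
d = −(3/4) ln(1 − 4p/3) = −0.75 ln(1 − 0.28356) = −0.75 ln(0.71644)
  = −0.75 × (-0.333461) = 0.250096 substitutions/site.

0.250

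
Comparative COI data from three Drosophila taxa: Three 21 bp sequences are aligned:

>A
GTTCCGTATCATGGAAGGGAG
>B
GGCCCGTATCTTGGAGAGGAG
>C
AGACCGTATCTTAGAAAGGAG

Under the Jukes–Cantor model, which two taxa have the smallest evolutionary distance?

A–B: 5/21 differ, p = 0.238, d = 0.286.
A–C: 6/21 differ, p = 0.286, d = 0.360.
B–C: 4/21 differ, p = 0.190, d = 0.220.
The smallest distance is between B and C.

B and C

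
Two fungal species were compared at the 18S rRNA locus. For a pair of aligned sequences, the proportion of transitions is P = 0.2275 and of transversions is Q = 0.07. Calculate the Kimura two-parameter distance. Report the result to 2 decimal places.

Under the Kimura two-parameter model, d = −½ ln(1 − 2P − Q) − ¼ ln(1 − 2Q).
1 − 2P − Q = 0.475, giving −½ ln(0.475) = 0.372220.
1 − 2Q = 0.86, giving −¼ ln(0.86) = 0.037706.
d = 0.372220 + 0.037706 = 0.409926.

0.41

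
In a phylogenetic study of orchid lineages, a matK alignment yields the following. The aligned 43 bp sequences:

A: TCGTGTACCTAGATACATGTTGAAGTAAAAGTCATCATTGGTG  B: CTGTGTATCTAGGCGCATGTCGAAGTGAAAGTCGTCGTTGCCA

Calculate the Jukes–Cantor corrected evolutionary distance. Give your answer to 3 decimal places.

The sequences differ at 13 of 43 sites, so p = 13/43 ≈ 0.302326.
d = −(3/4) ln(1 − 4p/3) = −0.75 ln(1 − 0.403101) = −0.75 ln(0.596899)
  = −0.75 × (-0.516007) = 0.387005 substitutions/site.

0.387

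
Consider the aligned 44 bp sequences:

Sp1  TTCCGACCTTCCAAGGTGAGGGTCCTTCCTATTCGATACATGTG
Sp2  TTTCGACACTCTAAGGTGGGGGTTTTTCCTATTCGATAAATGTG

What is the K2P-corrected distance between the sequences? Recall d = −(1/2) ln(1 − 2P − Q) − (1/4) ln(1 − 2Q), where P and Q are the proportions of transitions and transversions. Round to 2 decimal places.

Of 44 sites, 6 differences are transitions and 2 are transversions, so P = 6/44 ≈ 0.136364 and Q = 2/44 ≈ 0.045455.
Under the Kimura two-parameter model, d = −½ ln(1 − 2P − Q) − ¼ ln(1 − 2Q).
1 − 2P − Q = 0.681817, giving −½ ln(0.681817) = 0.191497.
1 − 2Q = 0.90909, giving −¼ ln(0.90909) = 0.023828.
d = 0.191497 + 0.023828 = 0.215325.

0.22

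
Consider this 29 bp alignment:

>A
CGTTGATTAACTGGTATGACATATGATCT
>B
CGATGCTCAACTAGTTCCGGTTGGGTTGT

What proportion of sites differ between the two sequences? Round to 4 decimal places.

The sequences differ at 14 of 29 positions.
p = 14/29 = 0.482758… ≈ 0.4828 (to 4 d.p.).

0.4828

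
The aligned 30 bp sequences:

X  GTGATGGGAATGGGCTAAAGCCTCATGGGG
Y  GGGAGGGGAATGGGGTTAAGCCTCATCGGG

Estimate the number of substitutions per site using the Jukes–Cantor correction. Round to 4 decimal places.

0.1885

The sequences differ at 5 of 30 sites (2, 5, 15, 17, 27), so p = 5/30 ≈ 0.166667.
d = −(3/4) ln(1 − 4p/3) = −0.75 ln(1 − 0.222223) = −0.75 ln(0.777777)
  = −0.75 × (-0.251315) = 0.188486 substitutions/site.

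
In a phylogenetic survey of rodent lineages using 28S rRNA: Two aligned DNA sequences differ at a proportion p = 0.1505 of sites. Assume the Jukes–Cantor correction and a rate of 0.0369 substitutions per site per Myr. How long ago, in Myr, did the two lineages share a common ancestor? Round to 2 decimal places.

d = −(3/4) ln(1 − 4p/3) = −0.75 ln(1 − 0.200667) = −0.75 ln(0.799333)
  = −0.75 × (-0.223978) = 0.167984 substitutions/site.
Under a molecular clock d = 2μt, so t = d/(2μ) = 0.167984 / (2 × 0.0369) = 2.28 Myr.

2.28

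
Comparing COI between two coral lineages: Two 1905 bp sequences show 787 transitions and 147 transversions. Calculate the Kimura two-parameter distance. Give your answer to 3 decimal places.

1.211

P = 787/1905 ≈ 0.413123 and Q = 147/1905 ≈ 0.077165.
Under the Kimura two-parameter model, d = −½ ln(1 − 2P − Q) − ¼ ln(1 − 2Q).
1 − 2P − Q = 0.096589, giving −½ ln(0.096589) = 1.168645.
1 − 2Q = 0.84567, giving −¼ ln(0.84567) = 0.041907.
d = 1.168645 + 0.041907 = 1.210552.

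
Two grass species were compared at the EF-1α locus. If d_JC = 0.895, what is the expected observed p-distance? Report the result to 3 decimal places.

p = (3/4)(1 − e^(−4d/3)) = 0.75 × (1 − e^(-1.193333)) = 0.75 × (1 − 0.303209) = 0.522593.

0.523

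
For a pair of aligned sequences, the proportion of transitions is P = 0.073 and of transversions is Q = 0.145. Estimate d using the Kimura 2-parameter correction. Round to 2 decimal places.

0.26

Under the Kimura two-parameter model, d = −½ ln(1 − 2P − Q) − ¼ ln(1 − 2Q).
1 − 2P − Q = 0.709, giving −½ ln(0.709) = 0.171950.
1 − 2Q = 0.71, giving −¼ ln(0.71) = 0.085623.
d = 0.171950 + 0.085623 = 0.257573.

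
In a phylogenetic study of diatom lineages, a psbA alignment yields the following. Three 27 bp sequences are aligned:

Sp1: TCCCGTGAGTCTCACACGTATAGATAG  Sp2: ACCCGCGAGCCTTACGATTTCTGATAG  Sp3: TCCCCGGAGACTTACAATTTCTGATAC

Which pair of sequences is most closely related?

Sp1–Sp2: 10/27 differ, p = 0.370, d = 0.511.
Sp1–Sp3: 10/27 differ, p = 0.370, d = 0.511.
Sp2–Sp3: 6/27 differ, p = 0.222, d = 0.264.
The smallest distance is between Sp2 and Sp3.

Sp2 and Sp3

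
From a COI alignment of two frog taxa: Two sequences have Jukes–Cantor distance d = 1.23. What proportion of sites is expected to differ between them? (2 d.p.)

p = (3/4)(1 − e^(−4d/3)) = 0.75 × (1 − e^(-1.64)) = 0.75 × (1 − 0.193980) = 0.604515.

0.60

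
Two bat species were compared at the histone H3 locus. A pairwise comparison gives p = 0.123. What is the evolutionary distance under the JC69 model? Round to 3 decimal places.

0.134

d = −(3/4) ln(1 − 4p/3) = −0.75 ln(1 − 0.164) = −0.75 ln(0.836)
  = −0.75 × (-0.179127) = 0.134345 substitutions/site.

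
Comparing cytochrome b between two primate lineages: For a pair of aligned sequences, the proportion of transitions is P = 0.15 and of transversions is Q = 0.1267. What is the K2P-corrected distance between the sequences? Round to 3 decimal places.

0.351

Under the Kimura two-parameter model, d = −½ ln(1 − 2P − Q) − ¼ ln(1 − 2Q).
1 − 2P − Q = 0.5733, giving −½ ln(0.5733) = 0.278173.
1 − 2Q = 0.7466, giving −¼ ln(0.7466) = 0.073056.
d = 0.278173 + 0.073056 = 0.351229.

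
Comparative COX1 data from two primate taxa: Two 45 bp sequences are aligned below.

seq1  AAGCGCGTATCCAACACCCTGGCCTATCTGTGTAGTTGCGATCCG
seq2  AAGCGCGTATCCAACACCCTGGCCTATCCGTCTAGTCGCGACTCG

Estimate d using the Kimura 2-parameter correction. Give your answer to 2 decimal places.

Of 45 sites, 4 differences are transitions and 1 are transversions, so P = 4/45 ≈ 0.088889 and Q = 1/45 ≈ 0.022222.
Under the Kimura two-parameter model, d = −½ ln(1 − 2P − Q) − ¼ ln(1 − 2Q).
1 − 2P − Q = 0.8, giving −½ ln(0.8) = 0.111572.
1 − 2Q = 0.955556, giving −¼ ln(0.955556) = 0.011365.
d = 0.111572 + 0.011365 = 0.122937.

0.12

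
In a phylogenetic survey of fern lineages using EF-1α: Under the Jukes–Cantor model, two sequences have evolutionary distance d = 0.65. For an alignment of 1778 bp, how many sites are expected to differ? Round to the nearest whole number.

Invert JC69: p = (3/4)(1 − e^(−4d/3)) = 0.75 × (1 − e^(-0.866667)) = 0.75 × (1 − 0.420350) = 0.434738.
Expected differing sites = pL ≈ 0.434738 × 1778 = 772.964164 ≈ 773.

773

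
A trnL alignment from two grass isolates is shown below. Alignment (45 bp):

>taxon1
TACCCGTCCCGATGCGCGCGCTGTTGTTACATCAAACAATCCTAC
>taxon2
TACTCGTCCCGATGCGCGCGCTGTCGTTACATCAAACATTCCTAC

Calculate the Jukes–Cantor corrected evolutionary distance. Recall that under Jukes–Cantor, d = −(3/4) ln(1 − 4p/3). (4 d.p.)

0.0698

The sequences differ at 3 of 45 sites (4, 25, 39), so p = 3/45 ≈ 0.066667.
d = −(3/4) ln(1 − 4p/3) = −0.75 ln(1 − 0.088889) = −0.75 ln(0.911111)
  = −0.75 × (-0.093091) = 0.069818 substitutions/site.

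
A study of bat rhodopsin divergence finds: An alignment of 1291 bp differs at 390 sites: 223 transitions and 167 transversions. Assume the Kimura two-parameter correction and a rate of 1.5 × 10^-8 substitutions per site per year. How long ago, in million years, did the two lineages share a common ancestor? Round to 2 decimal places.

P = 223/1291 ≈ 0.172734 and Q = 167/1291 ≈ 0.129357.
Under the Kimura two-parameter model, d = −½ ln(1 − 2P − Q) − ¼ ln(1 − 2Q).
1 − 2P − Q = 0.525175, giving −½ ln(0.525175) = 0.322012.
1 − 2Q = 0.741286, giving −¼ ln(0.741286) = 0.074842.
d = 0.322012 + 0.074842 = 0.396854.
Under a molecular clock d = 2μt, so t = d/(2μ) = 0.396854 / (2 × 1.5 × 10^-8) = 13.23 million years.

13.23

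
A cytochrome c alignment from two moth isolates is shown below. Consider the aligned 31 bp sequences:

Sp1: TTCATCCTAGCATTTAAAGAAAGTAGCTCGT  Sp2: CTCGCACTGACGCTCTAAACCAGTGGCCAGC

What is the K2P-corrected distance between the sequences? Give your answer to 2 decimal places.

1.47

Of 31 sites, 12 differences are transitions and 5 are transversions, so P = 12/31 ≈ 0.387097 and Q = 5/31 ≈ 0.16129.
Under the Kimura two-parameter model, d = −½ ln(1 − 2P − Q) − ¼ ln(1 − 2Q).
1 − 2P − Q = 0.064516, giving −½ ln(0.064516) = 1.370421.
1 − 2Q = 0.67742, giving −¼ ln(0.67742) = 0.097366.
d = 1.370421 + 0.097366 = 1.467787.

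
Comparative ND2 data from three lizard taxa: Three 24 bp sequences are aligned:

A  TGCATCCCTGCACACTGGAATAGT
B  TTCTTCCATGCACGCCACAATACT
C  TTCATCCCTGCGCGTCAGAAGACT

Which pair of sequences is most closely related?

A–B: 8/24 differ, p = 0.333, d = 0.441.
A–C: 8/24 differ, p = 0.333, d = 0.441.
B–C: 6/24 differ, p = 0.250, d = 0.304.
The smallest distance is between B and C.

B and C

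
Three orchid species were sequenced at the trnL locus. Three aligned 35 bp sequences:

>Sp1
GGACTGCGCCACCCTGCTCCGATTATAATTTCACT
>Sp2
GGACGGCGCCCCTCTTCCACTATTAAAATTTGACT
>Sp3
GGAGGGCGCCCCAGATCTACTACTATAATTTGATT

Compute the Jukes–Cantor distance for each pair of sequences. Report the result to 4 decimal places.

d(Sp1,Sp2) = 0.3149, d(Sp1,Sp3) = 0.4582, d(Sp2,Sp3) = 0.2726

Sp1–Sp2: 9/35 sites differ → p ≈ 0.257143, d = −0.75 ln(1 − 0.342857) = 0.314890 ≈ 0.3149.
Sp1–Sp3: 12/35 sites differ → p ≈ 0.342857, d = −0.75 ln(1 − 0.457143) = 0.458182 ≈ 0.4582.
Sp2–Sp3: 8/35 sites differ → p ≈ 0.228571, d = −0.75 ln(1 − 0.304761) = 0.272625 ≈ 0.2726.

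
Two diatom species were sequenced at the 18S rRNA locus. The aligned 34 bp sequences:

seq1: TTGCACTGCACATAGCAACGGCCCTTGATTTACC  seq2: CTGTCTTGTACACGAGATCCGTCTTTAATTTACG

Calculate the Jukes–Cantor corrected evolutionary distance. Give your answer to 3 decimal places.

0.665

The sequences differ at 15 of 34 sites, so p = 15/34 ≈ 0.441176.
d = −(3/4) ln(1 − 4p/3) = −0.75 ln(1 − 0.588235) = −0.75 ln(0.411765)
  = −0.75 × (-0.887302) = 0.665477 substitutions/site.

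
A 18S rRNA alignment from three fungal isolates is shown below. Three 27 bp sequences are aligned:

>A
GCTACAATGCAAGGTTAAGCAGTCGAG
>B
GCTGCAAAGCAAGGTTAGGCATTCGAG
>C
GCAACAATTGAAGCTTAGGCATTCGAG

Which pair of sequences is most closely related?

A–B: 4/27 differ, p = 0.148, d = 0.165.
A–C: 6/27 differ, p = 0.222, d = 0.264.
B–C: 6/27 differ, p = 0.222, d = 0.264.
The smallest distance is between A and B.

A and B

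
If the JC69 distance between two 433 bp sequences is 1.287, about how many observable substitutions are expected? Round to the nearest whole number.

Invert JC69: p = (3/4)(1 − e^(−4d/3)) = 0.75 × (1 − e^(-1.716)) = 0.75 × (1 − 0.179784) = 0.615162.
Expected differing sites = pL ≈ 0.615162 × 433 = 266.365146 ≈ 266.

266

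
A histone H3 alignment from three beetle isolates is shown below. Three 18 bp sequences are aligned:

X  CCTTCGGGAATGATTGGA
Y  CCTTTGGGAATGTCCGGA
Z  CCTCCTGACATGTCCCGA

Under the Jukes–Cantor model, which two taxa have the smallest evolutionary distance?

X and Y

X–Y: 4/18 differ, p = 0.222, d = 0.264.
X–Z: 8/18 differ, p = 0.444, d = 0.673.
Y–Z: 6/18 differ, p = 0.333, d = 0.441.
The smallest distance is between X and Y.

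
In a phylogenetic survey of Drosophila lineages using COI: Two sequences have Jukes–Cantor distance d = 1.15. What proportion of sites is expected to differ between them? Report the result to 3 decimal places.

0.588

p = (3/4)(1 − e^(−4d/3)) = 0.75 × (1 − e^(-1.533333)) = 0.75 × (1 − 0.215815) = 0.588139.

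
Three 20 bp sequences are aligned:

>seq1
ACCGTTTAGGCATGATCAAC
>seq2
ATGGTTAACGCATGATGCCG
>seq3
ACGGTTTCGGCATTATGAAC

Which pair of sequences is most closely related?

seq1 and seq3

seq1–seq2: 8/20 differ, p = 0.400, d = 0.572.
seq1–seq3: 4/20 differ, p = 0.200, d = 0.233.
seq2–seq3: 8/20 differ, p = 0.400, d = 0.572.
The smallest distance is between seq1 and seq3.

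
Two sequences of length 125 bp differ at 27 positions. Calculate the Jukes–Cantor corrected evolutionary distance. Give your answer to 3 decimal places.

p = 27/125 = 0.216.
d = −(3/4) ln(1 − 4p/3) = −0.75 ln(1 − 0.288) = −0.75 ln(0.712)
  = −0.75 × (-0.339677) = 0.254758 substitutions/site.

0.255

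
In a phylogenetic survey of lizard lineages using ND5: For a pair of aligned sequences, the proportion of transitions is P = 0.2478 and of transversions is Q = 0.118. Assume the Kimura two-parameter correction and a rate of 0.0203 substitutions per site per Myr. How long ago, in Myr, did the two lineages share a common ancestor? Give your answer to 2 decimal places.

Under the Kimura two-parameter model, d = −½ ln(1 − 2P − Q) − ¼ ln(1 − 2Q).
1 − 2P − Q = 0.3864, giving −½ ln(0.3864) = 0.475441.
1 − 2Q = 0.764, giving −¼ ln(0.764) = 0.067297.
d = 0.475441 + 0.067297 = 0.542738.
Under a molecular clock d = 2μt, so t = d/(2μ) = 0.542738 / (2 × 0.0203) = 13.37 Myr.

13.37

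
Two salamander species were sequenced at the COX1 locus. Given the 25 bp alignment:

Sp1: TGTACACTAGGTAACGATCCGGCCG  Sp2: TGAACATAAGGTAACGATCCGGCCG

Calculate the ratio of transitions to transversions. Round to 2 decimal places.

0.50

Transitions are A↔G and C↔T; transversions are all other mismatches.
Transitions: 1. Transversions: 2.
R = 1/2 = 0.50.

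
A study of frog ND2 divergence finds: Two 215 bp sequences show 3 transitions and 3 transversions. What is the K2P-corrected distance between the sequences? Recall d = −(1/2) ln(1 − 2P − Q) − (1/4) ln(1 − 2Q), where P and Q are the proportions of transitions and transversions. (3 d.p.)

P = 3/215 ≈ 0.013953 and Q = 3/215 ≈ 0.013953.
Under the Kimura two-parameter model, d = −½ ln(1 − 2P − Q) − ¼ ln(1 − 2Q).
1 − 2P − Q = 0.958141, giving −½ ln(0.958141) = 0.021380.
1 − 2Q = 0.972094, giving −¼ ln(0.972094) = 0.007076.
d = 0.021380 + 0.007076 = 0.028456.

0.028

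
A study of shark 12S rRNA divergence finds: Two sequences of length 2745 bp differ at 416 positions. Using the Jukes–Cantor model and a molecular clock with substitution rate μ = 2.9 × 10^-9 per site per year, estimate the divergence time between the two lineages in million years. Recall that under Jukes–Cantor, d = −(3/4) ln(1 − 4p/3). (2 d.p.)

29.19

p = 416/2745 ≈ 0.151548.
d = −(3/4) ln(1 − 4p/3) = −0.75 ln(1 − 0.202064) = −0.75 ln(0.797936)
  = −0.75 × (-0.225727) = 0.169295 substitutions/site.
Under a molecular clock d = 2μt, so t = d/(2μ) = 0.169295 / (2 × 2.9 × 10^-9) = 29.19 million years.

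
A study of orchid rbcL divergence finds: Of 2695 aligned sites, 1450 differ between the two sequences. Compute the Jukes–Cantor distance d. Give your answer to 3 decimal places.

0.948

p = 1450/2695 ≈ 0.538033.
d = −(3/4) ln(1 − 4p/3) = −0.75 ln(1 − 0.717377) = −0.75 ln(0.282623)
  = −0.75 × (-1.263641) = 0.947731 substitutions/site.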